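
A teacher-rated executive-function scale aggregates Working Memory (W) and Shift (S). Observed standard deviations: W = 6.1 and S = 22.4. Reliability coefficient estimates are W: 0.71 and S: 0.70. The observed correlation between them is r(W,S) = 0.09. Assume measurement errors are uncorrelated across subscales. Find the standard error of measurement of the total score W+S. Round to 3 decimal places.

12.701

Var(total) = 538.97 + 24.5952 = 563.565.
True-score variance = 377.651 + 24.5952 = 402.246, so reliability = 0.7138.
Error variance = 563.565 − 402.246 = 161.319; SEM = √161.319 = 12.701.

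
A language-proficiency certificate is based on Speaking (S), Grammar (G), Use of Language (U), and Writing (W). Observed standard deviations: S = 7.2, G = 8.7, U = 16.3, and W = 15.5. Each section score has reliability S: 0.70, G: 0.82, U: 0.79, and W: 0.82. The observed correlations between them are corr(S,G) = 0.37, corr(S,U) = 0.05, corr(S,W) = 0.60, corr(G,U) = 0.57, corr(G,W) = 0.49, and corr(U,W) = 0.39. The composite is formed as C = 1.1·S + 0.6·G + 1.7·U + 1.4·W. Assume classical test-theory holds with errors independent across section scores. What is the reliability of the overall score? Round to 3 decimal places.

0.884

Var(C) = 1.1²·7.2² + 0.6²·8.7² + 1.7²·16.3² + 1.4²·15.5² + 2·[0.66·7.2·8.7·0.37 + 1.87·7.2·16.3·0.05 + 1.54·7.2·15.5·0.60 + 1.02·8.7·16.3·0.57 + 0.84·8.7·15.5·0.49 + 2.38·16.3·15.5·0.39] = 1328.71 + 1003.7 = 2332.41.
Under uncorrelated errors the observed covariances equal the true-score covariances, so only the own-variance terms attenuate.
True-score variance = [1.1²·7.2²·0.70 + 0.6²·8.7²·0.82 + 1.7²·16.3²·0.79 + 1.4²·15.5²·0.82] + 1003.7 = 1058.98 + 1003.7 = 2062.68.
Reliability = 2062.68 / 2332.41 = 0.884.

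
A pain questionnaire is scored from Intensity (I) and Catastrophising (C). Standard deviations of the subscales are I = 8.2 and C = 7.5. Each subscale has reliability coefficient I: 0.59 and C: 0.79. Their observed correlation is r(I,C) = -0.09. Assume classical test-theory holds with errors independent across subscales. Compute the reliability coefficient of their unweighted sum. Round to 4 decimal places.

0.6497

Var(I+C) = 8.2² + 7.5² + 2·[8.2·7.5·(-0.09)] = 123.49 − 11.07 = 112.42.
Under uncorrelated errors the observed covariances equal the true-score covariances, so only the own-variance terms attenuate.
True-score variance = [8.2²·0.59 + 7.5²·0.79] − 11.07 = 84.1091 − 11.07 = 73.0391.
Reliability = 73.0391 / 112.42 = 0.6497.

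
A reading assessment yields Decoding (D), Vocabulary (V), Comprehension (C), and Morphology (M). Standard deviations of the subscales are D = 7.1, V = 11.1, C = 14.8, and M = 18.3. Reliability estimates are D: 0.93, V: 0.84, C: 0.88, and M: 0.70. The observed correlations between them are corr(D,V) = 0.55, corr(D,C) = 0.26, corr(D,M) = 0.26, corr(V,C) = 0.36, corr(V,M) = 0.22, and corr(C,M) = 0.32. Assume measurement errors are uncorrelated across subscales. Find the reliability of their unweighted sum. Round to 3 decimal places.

Var(D+V+C+M) = 7.1² + 11.1² + 14.8² + 18.3² + 2·[7.1·11.1·0.55 + 7.1·14.8·0.26 + 7.1·18.3·0.26 + 11.1·14.8·0.36 + 11.1·18.3·0.22 + 14.8·18.3·0.32] = 727.55 + 589.893 = 1317.44.
Because errors are independent across components, Cov(Tᵢ,Tⱼ) = Cov(Xᵢ,Xⱼ); the off-diagonal part of the true-score variance is the same as above.
True-score variance = [7.1²·0.93 + 11.1²·0.84 + 14.8²·0.88 + 18.3²·0.70] + 589.893 = 577.556 + 589.893 = 1167.45.
Reliability = 1167.45 / 1317.44 = 0.886.

0.886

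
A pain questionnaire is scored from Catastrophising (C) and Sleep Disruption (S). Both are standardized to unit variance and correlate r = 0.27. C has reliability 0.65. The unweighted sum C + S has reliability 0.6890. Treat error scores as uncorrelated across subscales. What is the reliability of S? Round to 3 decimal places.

0.560

Var(C+S) = 2 + 2·0.27 = 2.540.
True-score variance = ρ_C + ρ_S + 2·0.27, so 0.6890 = (0.65 + ρ_S + 0.54) / 2.540.
ρ_S = 0.6890·2.540 − 0.65 − 0.54 = 0.560.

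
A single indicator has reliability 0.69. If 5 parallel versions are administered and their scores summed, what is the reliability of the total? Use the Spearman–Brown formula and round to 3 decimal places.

ρ_k = kρ / (1 + (k−1)ρ) = 5·0.69 / (1 + 4·0.69) = 3.450 / 3.760 = 0.918.

0.918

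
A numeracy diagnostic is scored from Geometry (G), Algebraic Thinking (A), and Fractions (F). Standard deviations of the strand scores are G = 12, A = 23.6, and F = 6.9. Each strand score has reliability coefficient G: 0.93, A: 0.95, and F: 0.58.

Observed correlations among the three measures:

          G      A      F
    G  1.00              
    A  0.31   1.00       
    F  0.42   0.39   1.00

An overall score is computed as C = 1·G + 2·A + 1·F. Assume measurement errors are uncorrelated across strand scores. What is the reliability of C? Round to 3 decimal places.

0.954

Var(C) = 12² + 2²·23.6² + 6.9² + 2·[2·12·23.6·0.31 + 12·6.9·0.42 + 2·23.6·6.9·0.39] = 2419.45 + 674.75 = 3094.2.
With uncorrelated errors the cross-covariances are all true-score covariance, so they carry over unchanged; only the diagonal terms shrink to ρᵢσᵢ².
True-score variance = [12²·0.93 + 2²·23.6²·0.95 + 6.9²·0.58] + 674.75 = 2277.98 + 674.75 = 2952.73.
Reliability = 2952.73 / 3094.2 = 0.954.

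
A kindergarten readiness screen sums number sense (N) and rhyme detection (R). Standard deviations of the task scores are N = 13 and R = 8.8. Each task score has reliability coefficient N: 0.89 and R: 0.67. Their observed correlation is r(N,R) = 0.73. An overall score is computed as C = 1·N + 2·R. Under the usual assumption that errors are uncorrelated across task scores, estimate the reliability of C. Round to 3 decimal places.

0.851

Var(C) = 13² + 2²·8.8² + 2·[2·13·8.8·0.73] = 478.76 + 334.048 = 812.808.
Because errors are independent across components, Cov(Tᵢ,Tⱼ) = Cov(Xᵢ,Xⱼ); the off-diagonal part of the true-score variance is the same as above.
True-score variance = [13²·0.89 + 2²·8.8²·0.67] + 334.048 = 357.949 + 334.048 = 691.997.
Reliability = 691.997 / 812.808 = 0.851.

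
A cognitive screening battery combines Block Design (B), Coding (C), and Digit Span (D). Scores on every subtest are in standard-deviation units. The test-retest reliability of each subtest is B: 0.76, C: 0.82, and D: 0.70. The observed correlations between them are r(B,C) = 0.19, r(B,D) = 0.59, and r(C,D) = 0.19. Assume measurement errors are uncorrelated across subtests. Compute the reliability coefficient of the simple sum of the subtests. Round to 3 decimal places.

0.854

Var(B+C+D) = 3 + 2·[0.19 + 0.59 + 0.19] = 3 + 1.94 = 4.94.
Under uncorrelated errors the observed covariances equal the true-score covariances, so only the own-variance terms attenuate.
True-score variance = [0.76 + 0.82 + 0.70] + 1.94 = 2.28 + 1.94 = 4.22.
Reliability = 4.22 / 4.94 = 0.854.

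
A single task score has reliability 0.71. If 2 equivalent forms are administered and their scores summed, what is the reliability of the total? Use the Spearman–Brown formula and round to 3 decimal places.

0.830

ρ_k = kρ / (1 + (k−1)ρ) = 2·0.71 / (1 + 1·0.71) = 1.420 / 1.710 = 0.830.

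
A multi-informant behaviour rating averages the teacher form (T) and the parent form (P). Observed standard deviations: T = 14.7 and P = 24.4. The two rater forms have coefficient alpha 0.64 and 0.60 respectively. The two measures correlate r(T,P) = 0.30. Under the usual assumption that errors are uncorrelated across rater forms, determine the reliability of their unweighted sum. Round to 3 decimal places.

0.692

Var(T+P) = 14.7² + 24.4² + 2·[14.7·24.4·0.30] = 811.45 + 215.208 = 1026.66.
Under uncorrelated errors the observed covariances equal the true-score covariances, so only the own-variance terms attenuate.
True-score variance = [14.7²·0.64 + 24.4²·0.60] + 215.208 = 495.514 + 215.208 = 710.722.
Reliability = 710.722 / 1026.66 = 0.692.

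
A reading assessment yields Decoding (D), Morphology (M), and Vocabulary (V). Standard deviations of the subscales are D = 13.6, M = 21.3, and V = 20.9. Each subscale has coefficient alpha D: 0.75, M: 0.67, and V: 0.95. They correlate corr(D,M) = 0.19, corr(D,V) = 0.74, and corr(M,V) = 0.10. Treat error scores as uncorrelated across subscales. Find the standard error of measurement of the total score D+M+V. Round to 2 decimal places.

Var(total) = 1075.46 + 619.788 = 1695.25.
True-score variance = 857.662 + 619.788 = 1477.45, so reliability = 0.8715.
Error variance = 1695.25 − 1477.45 = 217.798; SEM = √217.798 = 14.76.

14.76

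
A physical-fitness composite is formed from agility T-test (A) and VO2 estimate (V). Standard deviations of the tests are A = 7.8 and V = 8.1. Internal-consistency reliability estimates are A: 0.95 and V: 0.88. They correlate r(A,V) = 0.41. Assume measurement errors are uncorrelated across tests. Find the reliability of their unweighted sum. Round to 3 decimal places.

0.939

Var(A+V) = 7.8² + 8.1² + 2·[7.8·8.1·0.41] = 126.45 + 51.8076 = 178.258.
Because errors are independent across components, Cov(Tᵢ,Tⱼ) = Cov(Xᵢ,Xⱼ); the off-diagonal part of the true-score variance is the same as above.
True-score variance = [7.8²·0.95 + 8.1²·0.88] + 51.8076 = 115.535 + 51.8076 = 167.342.
Reliability = 167.342 / 178.258 = 0.939.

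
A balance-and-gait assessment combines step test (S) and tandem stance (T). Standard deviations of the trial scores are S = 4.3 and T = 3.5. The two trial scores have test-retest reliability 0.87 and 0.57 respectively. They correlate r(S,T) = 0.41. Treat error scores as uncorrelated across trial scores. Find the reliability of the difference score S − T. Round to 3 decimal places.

0.583

Var(S−T) = 4.3² + 3.5² − 2·4.3·3.5·0.41 = 30.74 − 12.341 = 18.399.
With uncorrelated errors the cross-covariances are all true-score covariance, so they carry over unchanged; only the diagonal terms shrink to ρᵢσᵢ².
True-score variance = [4.3²·0.87 + 3.5²·0.57] − 12.341 = 23.0688 − 12.341 = 10.7278.
Reliability = 10.7278 / 18.399 = 0.583.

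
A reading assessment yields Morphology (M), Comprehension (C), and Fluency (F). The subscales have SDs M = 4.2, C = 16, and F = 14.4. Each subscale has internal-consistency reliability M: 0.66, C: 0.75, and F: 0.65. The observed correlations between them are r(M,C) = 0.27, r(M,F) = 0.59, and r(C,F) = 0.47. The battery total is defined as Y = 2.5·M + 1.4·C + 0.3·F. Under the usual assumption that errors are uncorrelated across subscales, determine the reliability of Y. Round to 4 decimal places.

0.8122

Var(Y) = 2.5²·4.2² + 1.4²·16² + 0.3²·14.4² + 2·[3.5·4.2·16·0.27 + 0.75·4.2·14.4·0.59 + 0.42·16·14.4·0.47] = 630.672 + 271.495 = 902.167.
Under uncorrelated errors the observed covariances equal the true-score covariances, so only the own-variance terms attenuate.
True-score variance = [2.5²·4.2²·0.66 + 1.4²·16²·0.75 + 0.3²·14.4²·0.65] + 271.495 = 461.216 + 271.495 = 732.71.
Reliability = 732.71 / 902.167 = 0.8122.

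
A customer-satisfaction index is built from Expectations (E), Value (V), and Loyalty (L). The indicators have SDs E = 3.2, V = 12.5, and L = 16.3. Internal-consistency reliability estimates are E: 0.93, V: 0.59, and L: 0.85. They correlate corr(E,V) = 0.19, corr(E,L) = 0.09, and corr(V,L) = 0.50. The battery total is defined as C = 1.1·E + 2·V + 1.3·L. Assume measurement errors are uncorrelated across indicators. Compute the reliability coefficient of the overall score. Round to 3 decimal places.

Var(C) = 1.1²·3.2² + 2²·12.5² + 1.3²·16.3² + 2·[2.2·3.2·12.5·0.19 + 1.43·3.2·16.3·0.09 + 2.6·12.5·16.3·0.50] = 1086.41 + 576.616 = 1663.02.
Under uncorrelated errors the observed covariances equal the true-score covariances, so only the own-variance terms attenuate.
True-score variance = [1.1²·3.2²·0.93 + 2²·12.5²·0.59 + 1.3²·16.3²·0.85] + 576.616 = 761.937 + 576.616 = 1338.55.
Reliability = 1338.55 / 1663.02 = 0.805.

0.805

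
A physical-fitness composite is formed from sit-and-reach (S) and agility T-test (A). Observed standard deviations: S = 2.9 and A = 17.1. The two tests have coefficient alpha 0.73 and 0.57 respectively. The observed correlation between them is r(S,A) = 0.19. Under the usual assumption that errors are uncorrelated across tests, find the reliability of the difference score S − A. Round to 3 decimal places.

0.546

Var(S−A) = 2.9² + 17.1² − 2·2.9·17.1·0.19 = 300.82 − 18.8442 = 281.976.
With uncorrelated errors the cross-covariances are all true-score covariance, so they carry over unchanged; only the diagonal terms shrink to ρᵢσᵢ².
True-score variance = [2.9²·0.73 + 17.1²·0.57] − 18.8442 = 172.813 − 18.8442 = 153.969.
Reliability = 153.969 / 281.976 = 0.546.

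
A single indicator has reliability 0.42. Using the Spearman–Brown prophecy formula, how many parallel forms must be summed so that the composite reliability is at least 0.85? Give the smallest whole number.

k ≥ ρ*(1−ρ₁)/(ρ₁(1−ρ*)) = 0.85·0.58 / (0.42·0.15) = 7.825.
Smallest integer k = 8.

8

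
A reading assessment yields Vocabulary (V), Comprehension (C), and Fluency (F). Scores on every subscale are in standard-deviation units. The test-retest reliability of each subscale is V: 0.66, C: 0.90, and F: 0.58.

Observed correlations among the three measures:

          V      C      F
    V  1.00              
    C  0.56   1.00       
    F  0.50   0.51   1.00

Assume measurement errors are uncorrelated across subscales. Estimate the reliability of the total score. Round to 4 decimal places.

Var(V+C+F) = 3 + 2·[0.56 + 0.50 + 0.51] = 3 + 3.14 = 6.14.
Under uncorrelated errors the observed covariances equal the true-score covariances, so only the own-variance terms attenuate.
True-score variance = [0.66 + 0.90 + 0.58] + 3.14 = 2.14 + 3.14 = 5.28.
Reliability = 5.28 / 6.14 = 0.8599.

0.8599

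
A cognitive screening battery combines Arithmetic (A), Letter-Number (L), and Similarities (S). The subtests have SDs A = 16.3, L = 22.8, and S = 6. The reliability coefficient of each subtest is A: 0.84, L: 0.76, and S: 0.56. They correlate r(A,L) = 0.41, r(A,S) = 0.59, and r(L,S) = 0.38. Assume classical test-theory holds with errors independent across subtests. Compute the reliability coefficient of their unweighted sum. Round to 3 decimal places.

0.864

Var(A+L+S) = 16.3² + 22.8² + 6² + 2·[16.3·22.8·0.41 + 16.3·6·0.59 + 22.8·6·0.38] = 821.53 + 524.117 = 1345.65.
Under uncorrelated errors the observed covariances equal the true-score covariances, so only the own-variance terms attenuate.
True-score variance = [16.3²·0.84 + 22.8²·0.76 + 6²·0.56] + 524.117 = 638.418 + 524.117 = 1162.53.
Reliability = 1162.53 / 1345.65 = 0.864.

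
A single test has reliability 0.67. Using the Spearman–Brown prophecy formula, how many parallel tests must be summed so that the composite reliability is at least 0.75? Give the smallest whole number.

2

k ≥ ρ*(1−ρ₁)/(ρ₁(1−ρ*)) = 0.75·0.33 / (0.67·0.25) = 1.478.
Smallest integer k = 2.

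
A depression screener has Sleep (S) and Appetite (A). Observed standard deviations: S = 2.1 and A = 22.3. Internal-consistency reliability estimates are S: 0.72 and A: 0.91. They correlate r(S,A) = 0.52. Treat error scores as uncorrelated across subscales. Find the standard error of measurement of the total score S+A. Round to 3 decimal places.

6.782

Var(total) = 501.7 + 48.7032 = 550.403.
True-score variance = 455.709 + 48.7032 = 504.412, so reliability = 0.9164.
Error variance = 550.403 − 504.412 = 45.9909; SEM = √45.9909 = 6.782.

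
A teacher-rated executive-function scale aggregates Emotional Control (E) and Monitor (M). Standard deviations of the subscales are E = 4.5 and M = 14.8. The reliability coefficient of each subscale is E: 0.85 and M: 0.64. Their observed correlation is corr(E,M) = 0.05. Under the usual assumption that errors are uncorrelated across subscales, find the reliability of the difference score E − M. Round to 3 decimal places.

Var(E−M) = 4.5² + 14.8² − 2·4.5·14.8·0.05 = 239.29 − 6.66 = 232.63.
With uncorrelated errors the cross-covariances are all true-score covariance, so they carry over unchanged; only the diagonal terms shrink to ρᵢσᵢ².
True-score variance = [4.5²·0.85 + 14.8²·0.64] − 6.66 = 157.398 − 6.66 = 150.738.
Reliability = 150.738 / 232.63 = 0.648.

0.648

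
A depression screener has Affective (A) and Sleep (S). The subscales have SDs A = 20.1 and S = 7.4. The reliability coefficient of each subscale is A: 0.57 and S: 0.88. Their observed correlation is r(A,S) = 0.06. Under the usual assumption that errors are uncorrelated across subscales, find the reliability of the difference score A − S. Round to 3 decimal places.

0.591

Var(A−S) = 20.1² + 7.4² − 2·20.1·7.4·0.06 = 458.77 − 17.8488 = 440.921.
With uncorrelated errors the cross-covariances are all true-score covariance, so they carry over unchanged; only the diagonal terms shrink to ρᵢσᵢ².
True-score variance = [20.1²·0.57 + 7.4²·0.88] − 17.8488 = 278.475 − 17.8488 = 260.626.
Reliability = 260.626 / 440.921 = 0.591.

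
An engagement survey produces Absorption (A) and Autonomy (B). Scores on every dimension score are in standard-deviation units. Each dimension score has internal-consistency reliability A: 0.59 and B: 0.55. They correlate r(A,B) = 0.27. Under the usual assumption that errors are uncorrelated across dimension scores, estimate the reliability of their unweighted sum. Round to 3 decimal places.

0.661

Var(A+B) = 2 + 2·[0.27] = 2 + 0.54 = 2.54.
With uncorrelated errors the cross-covariances are all true-score covariance, so they carry over unchanged; only the diagonal terms shrink to ρᵢσᵢ².
True-score variance = [0.59 + 0.55] + 0.54 = 1.14 + 0.54 = 1.68.
Reliability = 1.68 / 2.54 = 0.661.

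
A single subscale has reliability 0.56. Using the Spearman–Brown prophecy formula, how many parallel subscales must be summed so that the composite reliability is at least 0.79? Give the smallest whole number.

3

k ≥ ρ*(1−ρ₁)/(ρ₁(1−ρ*)) = 0.79·0.44 / (0.56·0.21) = 2.956.
Smallest integer k = 3.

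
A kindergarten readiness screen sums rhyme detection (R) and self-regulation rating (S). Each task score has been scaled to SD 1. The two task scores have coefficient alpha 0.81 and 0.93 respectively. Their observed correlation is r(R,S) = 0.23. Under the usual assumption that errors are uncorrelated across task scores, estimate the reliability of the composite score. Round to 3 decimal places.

Var(R+S) = 2 + 2·[0.23] = 2 + 0.46 = 2.46.
Because errors are independent across components, Cov(Tᵢ,Tⱼ) = Cov(Xᵢ,Xⱼ); the off-diagonal part of the true-score variance is the same as above.
True-score variance = [0.81 + 0.93] + 0.46 = 1.74 + 0.46 = 2.2.
Reliability = 2.2 / 2.46 = 0.894.

0.894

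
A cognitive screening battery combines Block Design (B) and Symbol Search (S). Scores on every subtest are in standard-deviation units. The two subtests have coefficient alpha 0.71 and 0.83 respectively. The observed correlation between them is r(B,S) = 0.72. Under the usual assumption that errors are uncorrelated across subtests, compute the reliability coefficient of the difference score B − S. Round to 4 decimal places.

Var(B−S) = 1 + 1 − 2·0.72 = 2 − 1.44 = 0.56.
Under uncorrelated errors the observed covariances equal the true-score covariances, so only the own-variance terms attenuate.
True-score variance = [0.71 + 0.83] − 1.44 = 1.54 − 1.44 = 0.1.
Reliability = 0.1 / 0.56 = 0.1786.

0.1786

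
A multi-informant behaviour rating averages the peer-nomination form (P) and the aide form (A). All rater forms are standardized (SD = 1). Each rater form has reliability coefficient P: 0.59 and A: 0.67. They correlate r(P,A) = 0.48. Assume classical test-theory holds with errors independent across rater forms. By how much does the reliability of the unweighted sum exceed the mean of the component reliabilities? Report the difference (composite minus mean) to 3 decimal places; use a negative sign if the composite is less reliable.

0.120

Var(sum) = 2 + 0.96 = 2.96; true-score variance = 1.26 + 0.96 = 2.22; composite reliability = 0.7500.
Mean component reliability = 0.6300.
Difference = 0.7500 − 0.6300 = 0.120.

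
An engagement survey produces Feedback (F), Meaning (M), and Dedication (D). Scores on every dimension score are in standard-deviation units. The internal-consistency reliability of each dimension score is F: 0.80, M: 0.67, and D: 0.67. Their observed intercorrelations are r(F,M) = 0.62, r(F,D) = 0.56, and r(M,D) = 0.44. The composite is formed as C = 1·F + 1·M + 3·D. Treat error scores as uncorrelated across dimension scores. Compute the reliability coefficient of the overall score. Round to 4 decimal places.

Var(C) = 1 + 1 + 3² + 2·[0.62 + 3·0.56 + 3·0.44] = 11 + 7.24 = 18.24.
Because errors are independent across components, Cov(Tᵢ,Tⱼ) = Cov(Xᵢ,Xⱼ); the off-diagonal part of the true-score variance is the same as above.
True-score variance = [0.80 + 0.67 + 3²·0.67] + 7.24 = 7.5 + 7.24 = 14.74.
Reliability = 14.74 / 18.24 = 0.8081.

0.8081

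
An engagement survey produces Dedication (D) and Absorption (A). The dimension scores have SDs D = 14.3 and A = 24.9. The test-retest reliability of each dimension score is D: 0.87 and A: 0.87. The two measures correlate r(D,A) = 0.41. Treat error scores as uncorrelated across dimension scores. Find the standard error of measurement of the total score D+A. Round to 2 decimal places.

Var(total) = 824.5 + 291.977 = 1116.48.
True-score variance = 717.315 + 291.977 = 1009.29, so reliability = 0.9040.
Error variance = 1116.48 − 1009.29 = 107.185; SEM = √107.185 = 10.35.

10.35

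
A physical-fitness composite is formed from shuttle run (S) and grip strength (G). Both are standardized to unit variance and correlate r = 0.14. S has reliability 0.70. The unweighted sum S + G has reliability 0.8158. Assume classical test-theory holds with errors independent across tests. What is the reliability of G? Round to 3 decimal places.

0.880

Var(S+G) = 2 + 2·0.14 = 2.280.
True-score variance = ρ_S + ρ_G + 2·0.14, so 0.8158 = (0.70 + ρ_G + 0.28) / 2.280.
ρ_G = 0.8158·2.280 − 0.70 − 0.28 = 0.880.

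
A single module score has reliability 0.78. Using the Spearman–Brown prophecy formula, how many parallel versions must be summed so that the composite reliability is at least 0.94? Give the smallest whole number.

5

k ≥ ρ*(1−ρ₁)/(ρ₁(1−ρ*)) = 0.94·0.22 / (0.78·0.06) = 4.419.
Smallest integer k = 5.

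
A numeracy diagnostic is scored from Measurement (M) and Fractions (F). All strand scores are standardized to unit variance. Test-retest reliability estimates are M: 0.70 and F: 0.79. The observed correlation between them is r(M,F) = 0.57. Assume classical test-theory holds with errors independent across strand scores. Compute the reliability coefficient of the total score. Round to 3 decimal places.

Var(M+F) = 2 + 2·[0.57] = 2 + 1.14 = 3.14.
Because errors are independent across components, Cov(Tᵢ,Tⱼ) = Cov(Xᵢ,Xⱼ); the off-diagonal part of the true-score variance is the same as above.
True-score variance = [0.70 + 0.79] + 1.14 = 1.49 + 1.14 = 2.63.
Reliability = 2.63 / 3.14 = 0.838.

0.838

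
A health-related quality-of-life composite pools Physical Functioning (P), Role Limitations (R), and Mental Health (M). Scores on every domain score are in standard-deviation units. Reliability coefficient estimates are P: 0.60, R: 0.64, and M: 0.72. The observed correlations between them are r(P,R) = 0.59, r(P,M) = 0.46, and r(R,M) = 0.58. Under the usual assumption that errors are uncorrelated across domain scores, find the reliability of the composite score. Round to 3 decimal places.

0.834

Var(P+R+M) = 3 + 2·[0.59 + 0.46 + 0.58] = 3 + 3.26 = 6.26.
With uncorrelated errors the cross-covariances are all true-score covariance, so they carry over unchanged; only the diagonal terms shrink to ρᵢσᵢ².
True-score variance = [0.60 + 0.64 + 0.72] + 3.26 = 1.96 + 3.26 = 5.22.
Reliability = 5.22 / 6.26 = 0.834.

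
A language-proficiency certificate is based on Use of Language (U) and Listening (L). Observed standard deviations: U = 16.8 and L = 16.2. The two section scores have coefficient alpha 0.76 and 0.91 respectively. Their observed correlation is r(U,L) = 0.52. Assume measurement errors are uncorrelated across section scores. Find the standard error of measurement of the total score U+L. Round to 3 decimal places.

9.558

Var(total) = 544.68 + 283.046 = 827.726.
True-score variance = 453.323 + 283.046 = 736.369, so reliability = 0.8896.
Error variance = 827.726 − 736.369 = 91.3572; SEM = √91.3572 = 9.558.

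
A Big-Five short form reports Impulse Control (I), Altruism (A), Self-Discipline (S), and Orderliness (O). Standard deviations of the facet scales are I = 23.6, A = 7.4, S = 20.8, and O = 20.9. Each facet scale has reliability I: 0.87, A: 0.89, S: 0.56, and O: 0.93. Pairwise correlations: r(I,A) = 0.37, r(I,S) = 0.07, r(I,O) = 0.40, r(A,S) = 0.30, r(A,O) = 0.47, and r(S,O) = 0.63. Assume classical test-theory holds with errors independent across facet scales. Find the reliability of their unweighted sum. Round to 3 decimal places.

0.895

Var(I+A+S+O) = 23.6² + 7.4² + 20.8² + 20.9² + 2·[23.6·7.4·0.37 + 23.6·20.8·0.07 + 23.6·20.9·0.40 + 7.4·20.8·0.30 + 7.4·20.9·0.47 + 20.8·20.9·0.63] = 1481.17 + 1378.03 = 2859.2.
With uncorrelated errors the cross-covariances are all true-score covariance, so they carry over unchanged; only the diagonal terms shrink to ρᵢσᵢ².
True-score variance = [23.6²·0.87 + 7.4²·0.89 + 20.8²·0.56 + 20.9²·0.93] + 1378.03 = 1181.8 + 1378.03 = 2559.83.
Reliability = 2559.83 / 2859.2 = 0.895.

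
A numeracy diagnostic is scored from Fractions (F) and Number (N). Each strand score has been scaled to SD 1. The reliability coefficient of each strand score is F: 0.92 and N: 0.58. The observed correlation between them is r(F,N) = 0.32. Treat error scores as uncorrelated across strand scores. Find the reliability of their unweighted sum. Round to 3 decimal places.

Var(F+N) = 2 + 2·[0.32] = 2 + 0.64 = 2.64.
With uncorrelated errors the cross-covariances are all true-score covariance, so they carry over unchanged; only the diagonal terms shrink to ρᵢσᵢ².
True-score variance = [0.92 + 0.58] + 0.64 = 1.5 + 0.64 = 2.14.
Reliability = 2.14 / 2.64 = 0.811.

0.811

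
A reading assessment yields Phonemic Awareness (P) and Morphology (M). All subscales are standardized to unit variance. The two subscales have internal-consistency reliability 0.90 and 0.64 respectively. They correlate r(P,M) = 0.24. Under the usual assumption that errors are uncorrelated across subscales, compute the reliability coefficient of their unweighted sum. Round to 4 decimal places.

0.8145

Var(P+M) = 2 + 2·[0.24] = 2 + 0.48 = 2.48.
Under uncorrelated errors the observed covariances equal the true-score covariances, so only the own-variance terms attenuate.
True-score variance = [0.90 + 0.64] + 0.48 = 1.54 + 0.48 = 2.02.
Reliability = 2.02 / 2.48 = 0.8145.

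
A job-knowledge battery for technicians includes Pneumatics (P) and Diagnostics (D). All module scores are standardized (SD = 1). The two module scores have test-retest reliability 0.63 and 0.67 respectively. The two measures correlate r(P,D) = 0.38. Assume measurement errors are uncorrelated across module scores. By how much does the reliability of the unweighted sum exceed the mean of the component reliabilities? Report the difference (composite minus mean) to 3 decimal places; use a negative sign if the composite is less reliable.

Var(sum) = 2 + 0.76 = 2.76; true-score variance = 1.3 + 0.76 = 2.06; composite reliability = 0.7464.
Mean component reliability = 0.6500.
Difference = 0.7464 − 0.6500 = 0.096.

0.096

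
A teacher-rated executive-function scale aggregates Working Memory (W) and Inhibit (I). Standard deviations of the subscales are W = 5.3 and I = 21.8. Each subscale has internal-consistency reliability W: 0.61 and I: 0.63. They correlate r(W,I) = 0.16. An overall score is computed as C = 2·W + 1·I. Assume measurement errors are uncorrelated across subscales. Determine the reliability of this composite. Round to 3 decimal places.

0.668

Var(C) = 2²·5.3² + 21.8² + 2·[2·5.3·21.8·0.16] = 587.6 + 73.9456 = 661.546.
Because errors are independent across components, Cov(Tᵢ,Tⱼ) = Cov(Xᵢ,Xⱼ); the off-diagonal part of the true-score variance is the same as above.
True-score variance = [2²·5.3²·0.61 + 21.8²·0.63] + 73.9456 = 367.941 + 73.9456 = 441.886.
Reliability = 441.886 / 661.546 = 0.668.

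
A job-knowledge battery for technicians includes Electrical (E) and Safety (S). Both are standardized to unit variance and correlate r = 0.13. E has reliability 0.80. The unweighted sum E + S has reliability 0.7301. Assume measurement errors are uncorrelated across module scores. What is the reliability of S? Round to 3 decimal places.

0.590

Var(E+S) = 2 + 2·0.13 = 2.260.
True-score variance = ρ_E + ρ_S + 2·0.13, so 0.7301 = (0.80 + ρ_S + 0.26) / 2.260.
ρ_S = 0.7301·2.260 − 0.80 − 0.26 = 0.590.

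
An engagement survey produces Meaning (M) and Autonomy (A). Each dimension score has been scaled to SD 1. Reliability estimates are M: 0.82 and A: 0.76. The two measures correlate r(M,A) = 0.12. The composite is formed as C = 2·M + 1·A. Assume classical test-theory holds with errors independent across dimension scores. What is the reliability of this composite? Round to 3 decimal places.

Var(C) = 2² + 1 + 2·[2·0.12] = 5 + 0.48 = 5.48.
Under uncorrelated errors the observed covariances equal the true-score covariances, so only the own-variance terms attenuate.
True-score variance = [2²·0.82 + 0.76] + 0.48 = 4.04 + 0.48 = 4.52.
Reliability = 4.52 / 5.48 = 0.825.

0.825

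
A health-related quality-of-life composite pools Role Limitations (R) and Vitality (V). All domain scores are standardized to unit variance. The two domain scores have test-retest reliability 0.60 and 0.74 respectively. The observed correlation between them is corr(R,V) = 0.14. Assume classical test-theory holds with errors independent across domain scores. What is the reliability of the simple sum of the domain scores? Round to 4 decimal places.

0.7105

Var(R+V) = 2 + 2·[0.14] = 2 + 0.28 = 2.28.
Because errors are independent across components, Cov(Tᵢ,Tⱼ) = Cov(Xᵢ,Xⱼ); the off-diagonal part of the true-score variance is the same as above.
True-score variance = [0.60 + 0.74] + 0.28 = 1.34 + 0.28 = 1.62.
Reliability = 1.62 / 2.28 = 0.7105.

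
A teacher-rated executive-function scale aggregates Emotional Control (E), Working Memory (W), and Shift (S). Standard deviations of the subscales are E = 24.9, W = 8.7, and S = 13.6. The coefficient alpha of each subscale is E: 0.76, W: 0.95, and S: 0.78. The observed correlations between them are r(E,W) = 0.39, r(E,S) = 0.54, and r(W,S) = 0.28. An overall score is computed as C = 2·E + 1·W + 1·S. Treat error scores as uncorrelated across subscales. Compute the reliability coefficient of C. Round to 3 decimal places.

Var(C) = 2²·24.9² + 8.7² + 13.6² + 2·[2·24.9·8.7·0.39 + 2·24.9·13.6·0.54 + 8.7·13.6·0.28] = 2740.69 + 1135.66 = 3876.35.
Under uncorrelated errors the observed covariances equal the true-score covariances, so only the own-variance terms attenuate.
True-score variance = [2²·24.9²·0.76 + 8.7²·0.95 + 13.6²·0.78] + 1135.66 = 2101 + 1135.66 = 3236.67.
Reliability = 3236.67 / 3876.35 = 0.835.

0.835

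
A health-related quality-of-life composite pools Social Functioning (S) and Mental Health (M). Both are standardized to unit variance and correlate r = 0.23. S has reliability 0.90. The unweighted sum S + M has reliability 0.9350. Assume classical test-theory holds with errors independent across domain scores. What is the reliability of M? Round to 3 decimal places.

0.940

Var(S+M) = 2 + 2·0.23 = 2.460.
True-score variance = ρ_S + ρ_M + 2·0.23, so 0.9350 = (0.90 + ρ_M + 0.46) / 2.460.
ρ_M = 0.9350·2.460 − 0.90 − 0.46 = 0.940.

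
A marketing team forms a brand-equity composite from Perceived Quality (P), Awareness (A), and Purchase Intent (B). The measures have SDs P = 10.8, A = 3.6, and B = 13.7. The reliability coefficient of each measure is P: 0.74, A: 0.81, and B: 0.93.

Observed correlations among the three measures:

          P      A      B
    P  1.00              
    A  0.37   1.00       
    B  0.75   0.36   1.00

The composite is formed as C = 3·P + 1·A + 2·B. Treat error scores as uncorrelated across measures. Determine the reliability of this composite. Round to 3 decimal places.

0.901

Var(C) = 3²·10.8² + 3.6² + 2²·13.7² + 2·[3·10.8·3.6·0.37 + 6·10.8·13.7·0.75 + 2·3.6·13.7·0.36] = 1813.48 + 1488.97 = 3302.45.
Under uncorrelated errors the observed covariances equal the true-score covariances, so only the own-variance terms attenuate.
True-score variance = [3²·10.8²·0.74 + 3.6²·0.81 + 2²·13.7²·0.93] + 1488.97 = 1485.53 + 1488.97 = 2974.5.
Reliability = 2974.5 / 3302.45 = 0.901.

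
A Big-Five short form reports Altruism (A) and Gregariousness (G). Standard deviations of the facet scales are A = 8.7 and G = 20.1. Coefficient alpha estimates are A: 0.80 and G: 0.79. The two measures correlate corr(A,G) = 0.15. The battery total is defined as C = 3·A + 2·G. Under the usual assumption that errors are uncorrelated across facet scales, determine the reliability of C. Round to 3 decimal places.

0.818

Var(C) = 3²·8.7² + 2²·20.1² + 2·[6·8.7·20.1·0.15] = 2297.25 + 314.766 = 2612.02.
Because errors are independent across components, Cov(Tᵢ,Tⱼ) = Cov(Xᵢ,Xⱼ); the off-diagonal part of the true-score variance is the same as above.
True-score variance = [3²·8.7²·0.80 + 2²·20.1²·0.79] + 314.766 = 1821.64 + 314.766 = 2136.41.
Reliability = 2136.41 / 2612.02 = 0.818.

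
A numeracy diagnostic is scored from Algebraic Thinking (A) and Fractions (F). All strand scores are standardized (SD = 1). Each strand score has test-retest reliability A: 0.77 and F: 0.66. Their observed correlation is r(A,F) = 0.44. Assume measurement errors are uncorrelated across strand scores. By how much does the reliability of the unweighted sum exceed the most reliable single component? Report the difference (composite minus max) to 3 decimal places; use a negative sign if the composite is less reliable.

0.032

Var(sum) = 2 + 0.88 = 2.88; true-score variance = 1.43 + 0.88 = 2.31; composite reliability = 0.8021.
Max component reliability = 0.7700.
Difference = 0.8021 − 0.7700 = 0.032.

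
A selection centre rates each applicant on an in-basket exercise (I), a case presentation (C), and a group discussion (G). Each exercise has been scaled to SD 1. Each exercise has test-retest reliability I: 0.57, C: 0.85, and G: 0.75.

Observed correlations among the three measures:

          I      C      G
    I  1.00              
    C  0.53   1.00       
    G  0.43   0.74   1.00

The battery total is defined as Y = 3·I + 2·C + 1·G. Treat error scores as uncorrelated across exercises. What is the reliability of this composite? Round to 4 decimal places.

Var(Y) = 3² + 2² + 1 + 2·[6·0.53 + 3·0.43 + 2·0.74] = 14 + 11.9 = 25.9.
Under uncorrelated errors the observed covariances equal the true-score covariances, so only the own-variance terms attenuate.
True-score variance = [3²·0.57 + 2²·0.85 + 0.75] + 11.9 = 9.28 + 11.9 = 21.18.
Reliability = 21.18 / 25.9 = 0.8178.

0.8178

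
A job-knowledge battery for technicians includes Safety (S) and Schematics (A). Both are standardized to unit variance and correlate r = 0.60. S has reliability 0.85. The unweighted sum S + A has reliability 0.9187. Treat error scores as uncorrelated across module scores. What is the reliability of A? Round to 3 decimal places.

Var(S+A) = 2 + 2·0.60 = 3.200.
True-score variance = ρ_S + ρ_A + 2·0.60, so 0.9187 = (0.85 + ρ_A + 1.20) / 3.200.
ρ_A = 0.9187·3.200 − 0.85 − 1.20 = 0.890.

0.890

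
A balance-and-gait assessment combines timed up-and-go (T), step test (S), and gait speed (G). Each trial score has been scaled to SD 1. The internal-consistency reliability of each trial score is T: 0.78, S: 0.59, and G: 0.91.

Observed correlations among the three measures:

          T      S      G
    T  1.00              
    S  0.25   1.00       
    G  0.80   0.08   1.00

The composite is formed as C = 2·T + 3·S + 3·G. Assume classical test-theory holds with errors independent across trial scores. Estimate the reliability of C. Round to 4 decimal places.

0.8507

Var(C) = 2² + 3² + 3² + 2·[6·0.25 + 6·0.80 + 9·0.08] = 22 + 14.04 = 36.04.
Because errors are independent across components, Cov(Tᵢ,Tⱼ) = Cov(Xᵢ,Xⱼ); the off-diagonal part of the true-score variance is the same as above.
True-score variance = [2²·0.78 + 3²·0.59 + 3²·0.91] + 14.04 = 16.62 + 14.04 = 30.66.
Reliability = 30.66 / 36.04 = 0.8507.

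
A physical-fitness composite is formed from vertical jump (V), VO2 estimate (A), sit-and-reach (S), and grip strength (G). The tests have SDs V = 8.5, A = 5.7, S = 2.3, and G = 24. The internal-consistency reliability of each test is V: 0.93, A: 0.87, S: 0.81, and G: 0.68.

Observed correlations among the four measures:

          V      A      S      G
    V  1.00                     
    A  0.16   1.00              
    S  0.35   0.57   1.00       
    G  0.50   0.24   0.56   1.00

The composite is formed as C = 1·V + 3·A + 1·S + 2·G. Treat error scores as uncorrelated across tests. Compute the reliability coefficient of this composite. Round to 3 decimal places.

Var(C) = 8.5² + 3²·5.7² + 2.3² + 2²·24² + 2·[3·8.5·5.7·0.16 + 8.5·2.3·0.35 + 2·8.5·24·0.50 + 3·5.7·2.3·0.57 + 6·5.7·24·0.24 + 2·2.3·24·0.56] = 2673.95 + 1030.67 = 3704.62.
With uncorrelated errors the cross-covariances are all true-score covariance, so they carry over unchanged; only the diagonal terms shrink to ρᵢσᵢ².
True-score variance = [8.5²·0.93 + 3²·5.7²·0.87 + 2.3²·0.81 + 2²·24²·0.68] + 1030.67 = 1892.59 + 1030.67 = 2923.26.
Reliability = 2923.26 / 3704.62 = 0.789.

0.789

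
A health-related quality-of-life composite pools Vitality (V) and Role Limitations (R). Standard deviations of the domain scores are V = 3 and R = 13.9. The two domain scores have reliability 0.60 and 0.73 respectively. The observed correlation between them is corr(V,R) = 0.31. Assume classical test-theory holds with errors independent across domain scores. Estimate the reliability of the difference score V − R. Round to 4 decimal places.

0.6838

Var(V−R) = 3² + 13.9² − 2·3·13.9·0.31 = 202.21 − 25.854 = 176.356.
Because errors are independent across components, Cov(Tᵢ,Tⱼ) = Cov(Xᵢ,Xⱼ); the off-diagonal part of the true-score variance is the same as above.
True-score variance = [3²·0.60 + 13.9²·0.73] − 25.854 = 146.443 − 25.854 = 120.589.
Reliability = 120.589 / 176.356 = 0.6838.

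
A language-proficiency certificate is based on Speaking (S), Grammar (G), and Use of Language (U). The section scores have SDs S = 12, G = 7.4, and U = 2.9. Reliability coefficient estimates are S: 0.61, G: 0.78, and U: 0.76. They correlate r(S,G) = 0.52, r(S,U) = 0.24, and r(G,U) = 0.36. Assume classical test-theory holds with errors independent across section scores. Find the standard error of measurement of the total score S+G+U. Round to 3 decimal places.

8.380

Var(total) = 207.17 + 124.507 = 331.677.
True-score variance = 136.944 + 124.507 = 261.452, so reliability = 0.7883.
Error variance = 331.677 − 261.452 = 70.2256; SEM = √70.2256 = 8.380.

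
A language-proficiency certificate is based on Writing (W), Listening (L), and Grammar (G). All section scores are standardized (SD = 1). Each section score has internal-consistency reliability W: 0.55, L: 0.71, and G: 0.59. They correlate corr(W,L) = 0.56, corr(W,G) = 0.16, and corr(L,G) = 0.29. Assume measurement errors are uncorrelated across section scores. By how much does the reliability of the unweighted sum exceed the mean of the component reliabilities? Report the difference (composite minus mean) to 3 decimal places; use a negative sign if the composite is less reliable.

Var(sum) = 3 + 2.02 = 5.02; true-score variance = 1.85 + 2.02 = 3.87; composite reliability = 0.7709.
Mean component reliability = 0.6167.
Difference = 0.7709 − 0.6167 = 0.154.

0.154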